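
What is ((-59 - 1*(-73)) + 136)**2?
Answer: 22500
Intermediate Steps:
((-59 - 1*(-73)) + 136)**2 = ((-59 + 73) + 136)**2 = (14 + 136)**2 = 150**2 = 22500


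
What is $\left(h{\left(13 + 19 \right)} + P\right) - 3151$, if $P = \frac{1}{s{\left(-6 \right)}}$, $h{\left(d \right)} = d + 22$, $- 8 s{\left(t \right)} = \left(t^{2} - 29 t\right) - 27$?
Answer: $- \frac{566759}{183} \approx -3097.0$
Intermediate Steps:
$s{\left(t \right)} = \frac{27}{8} - \frac{t^{2}}{8} + \frac{29 t}{8}$ ($s{\left(t \right)} = - \frac{\left(t^{2} - 29 t\right) - 27}{8} = - \frac{-27 + t^{2} - 29 t}{8} = \frac{27}{8} - \frac{t^{2}}{8} + \frac{29 t}{8}$)
$h{\left(d \right)} = 22 + d$
$P = - \frac{8}{183}$ ($P = \frac{1}{\frac{27}{8} - \frac{\left(-6\right)^{2}}{8} + \frac{29}{8} \left(-6\right)} = \frac{1}{\frac{27}{8} - \frac{9}{2} - \frac{87}{4}} = \frac{1}{- \frac{183}{8}} = - \frac{8}{183} \approx -0.043716$)
$\left(h{\left(13 + 19 \right)} + P\right) - 3151 = \left(\left(22 + \left(13 + 19\right)\right) - \frac{8}{183}\right) - 3151 = \left(\left(22 + 32\right) - \frac{8}{183}\right) - 3151 = \left(54 - \frac{8}{183}\right) - 3151 = \frac{9874}{183} - 3151 = - \frac{566759}{183}$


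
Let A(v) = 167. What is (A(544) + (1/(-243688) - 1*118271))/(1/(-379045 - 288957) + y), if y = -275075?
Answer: 9612724983229553/22388914216998444 ≈ 0.42935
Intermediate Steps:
(A(544) + (1/(-243688) - 1*118271))/(1/(-379045 - 288957) + y) = (167 + (1/(-243688) - 1*118271))/(1/(-379045 - 288957) - 275075) = (167 + (-1/243688 - 118271))/(1/(-668002) - 275075) = (167 - 28821223449/243688)/(-1/668002 - 275075) = -28780527553/(243688*(-183750650151/668002)) = -28780527553/243688*(-668002/183750650151) = 9612724983229553/22388914216998444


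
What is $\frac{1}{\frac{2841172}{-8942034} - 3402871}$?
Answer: $- \frac{4471017}{15214295510393} \approx -2.9387 \cdot 10^{-7}$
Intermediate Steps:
$\frac{1}{\frac{2841172}{-8942034} - 3402871} = \frac{1}{2841172 \left(- \frac{1}{8942034}\right) - 3402871} = \frac{1}{- \frac{1420586}{4471017} - 3402871} = \frac{1}{- \frac{15214295510393}{4471017}} = - \frac{4471017}{15214295510393}$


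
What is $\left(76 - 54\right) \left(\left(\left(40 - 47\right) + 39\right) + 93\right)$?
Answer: $2750$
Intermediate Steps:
$\left(76 - 54\right) \left(\left(\left(40 - 47\right) + 39\right) + 93\right) = 22 \left(\left(-7 + 39\right) + 93\right) = 22 \left(32 + 93\right) = 22 \cdot 125 = 2750$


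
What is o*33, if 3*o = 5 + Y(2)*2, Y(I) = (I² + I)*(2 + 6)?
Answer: 1111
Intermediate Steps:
Y(I) = 8*I + 8*I² (Y(I) = (I + I²)*8 = 8*I + 8*I²)
o = 101/3 (o = (5 + (8*2*(1 + 2))*2)/3 = (5 + (8*2*3)*2)/3 = (5 + 48*2)/3 = (5 + 96)/3 = (⅓)*101 = 101/3 ≈ 33.667)
o*33 = (101/3)*33 = 1111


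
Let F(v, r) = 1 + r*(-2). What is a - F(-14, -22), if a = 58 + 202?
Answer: 215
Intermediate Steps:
F(v, r) = 1 - 2*r
a = 260
a - F(-14, -22) = 260 - (1 - 2*(-22)) = 260 - (1 + 44) = 260 - 1*45 = 260 - 45 = 215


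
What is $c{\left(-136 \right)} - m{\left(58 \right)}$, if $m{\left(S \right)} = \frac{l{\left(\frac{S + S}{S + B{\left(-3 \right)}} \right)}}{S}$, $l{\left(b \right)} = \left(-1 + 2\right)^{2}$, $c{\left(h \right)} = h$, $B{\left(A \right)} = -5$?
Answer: $- \frac{7889}{58} \approx -136.02$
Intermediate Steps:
$l{\left(b \right)} = 1$ ($l{\left(b \right)} = 1^{2} = 1$)
$m{\left(S \right)} = \frac{1}{S}$ ($m{\left(S \right)} = 1 \frac{1}{S} = \frac{1}{S}$)
$c{\left(-136 \right)} - m{\left(58 \right)} = -136 - \frac{1}{58} = - \frac{7889}{58}$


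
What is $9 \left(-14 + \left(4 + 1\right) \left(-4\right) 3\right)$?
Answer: $-666$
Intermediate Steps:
$9 \left(-14 + \left(4 + 1\right) \left(-4\right) 3\right) = 9 \left(-14 + 5 \left(-4\right) 3\right) = 9 \left(-14 - 60\right) = 9 \left(-74\right) = -666$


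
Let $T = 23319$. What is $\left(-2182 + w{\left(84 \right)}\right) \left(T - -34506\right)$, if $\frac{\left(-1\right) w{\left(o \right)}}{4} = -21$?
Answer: $-121316850$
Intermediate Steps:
$w{\left(o \right)} = 84$ ($w{\left(o \right)} = \left(-4\right) \left(-21\right) = 84$)
$\left(-2182 + w{\left(84 \right)}\right) \left(T - -34506\right) = \left(-2182 + 84\right) \left(23319 - -34506\right) = - 2098 \left(23319 + 34506\right) = \left(-2098\right) 57825 = -121316850$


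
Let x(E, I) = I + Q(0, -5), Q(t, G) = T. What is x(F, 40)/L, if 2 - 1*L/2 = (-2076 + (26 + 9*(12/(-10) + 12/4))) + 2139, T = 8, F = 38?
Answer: -10/43 ≈ -0.23256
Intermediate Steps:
Q(t, G) = 8
x(E, I) = 8 + I (x(E, I) = I + 8 = 8 + I)
L = -1032/5 (L = 4 - 2*((-2076 + (26 + 9*(12/(-10) + 12/4))) + 2139) = 4 - 2*((-2076 + (26 + 9*(12*(-⅒) + 12*(¼)))) + 2139) = 4 - 2*((-2076 + (26 + 9*(-6/5 + 3))) + 2139) = 4 - 2*((-2076 + (26 + 9*(9/5))) + 2139) = 4 - 2*((-2076 + (26 + 81/5)) + 2139) = 4 - 2*((-2076 + 211/5) + 2139) = 4 - 2*(-10169/5 + 2139) = 4 - 2*526/5 = 4 - 1052/5 = -1032/5 ≈ -206.40)
x(F, 40)/L = (8 + 40)/(-1032/5) = 48*(-5/1032) = -10/43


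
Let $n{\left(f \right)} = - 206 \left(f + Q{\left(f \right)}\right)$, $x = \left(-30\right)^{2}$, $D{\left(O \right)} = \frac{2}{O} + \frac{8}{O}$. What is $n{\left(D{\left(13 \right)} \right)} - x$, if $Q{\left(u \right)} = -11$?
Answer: $\frac{15698}{13} \approx 1207.5$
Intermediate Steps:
$D{\left(O \right)} = \frac{10}{O}$
$x = 900$
$n{\left(f \right)} = 2266 - 206 f$ ($n{\left(f \right)} = - 206 \left(f - 11\right) = - 206 \left(-11 + f\right) = 2266 - 206 f$)
$n{\left(D{\left(13 \right)} \right)} - x = \left(2266 - 206 \cdot \frac{10}{13}\right) - 900 = \left(2266 - 206 \cdot 10 \cdot \frac{1}{13}\right) - 900 = \left(2266 - \frac{2060}{13}\right) - 900 = \frac{27398}{13} - 900 = \frac{15698}{13}$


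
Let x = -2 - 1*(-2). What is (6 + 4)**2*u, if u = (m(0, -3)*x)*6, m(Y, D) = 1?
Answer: 0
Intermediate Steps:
x = 0 (x = -2 + 2 = 0)
u = 0 (u = (1*0)*6 = 0*6 = 0)
(6 + 4)**2*u = (6 + 4)**2*0 = 10**2*0 = 100*0 = 0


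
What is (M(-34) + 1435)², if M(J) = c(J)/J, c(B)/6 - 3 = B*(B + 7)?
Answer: 467943424/289 ≈ 1.6192e+6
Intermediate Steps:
c(B) = 18 + 6*B*(7 + B) (c(B) = 18 + 6*(B*(B + 7)) = 18 + 6*(B*(7 + B)) = 18 + 6*B*(7 + B))
M(J) = (18 + 6*J² + 42*J)/J
(M(-34) + 1435)² = ((42 + 6*(-34) + 18/(-34)) + 1435)² = ((42 - 204 + 18*(-1/34)) + 1435)² = ((42 - 204 - 9/17) + 1435)² = (-2763/17 + 1435)² = (21632/17)² = 467943424/289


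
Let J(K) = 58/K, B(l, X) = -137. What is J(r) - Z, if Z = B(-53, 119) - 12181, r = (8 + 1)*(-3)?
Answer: 332528/27 ≈ 12316.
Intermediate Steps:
r = -27 (r = 9*(-3) = -27)
Z = -12318 (Z = -137 - 12181 = -12318)
J(r) - Z = 58/(-27) - 1*(-12318) = 58*(-1/27) + 12318 = -58/27 + 12318 = 332528/27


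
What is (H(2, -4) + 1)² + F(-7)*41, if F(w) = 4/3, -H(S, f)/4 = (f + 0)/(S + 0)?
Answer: 407/3 ≈ 135.67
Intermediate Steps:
H(S, f) = -4*f/S (H(S, f) = -4*(f + 0)/(S + 0) = -4*f/S)
F(w) = 4/3 (F(w) = 4*(⅓) = 4/3)
(H(2, -4) + 1)² + F(-7)*41 = (-4*(-4)/2 + 1)² + (4/3)*41 = (-4*(-4)*½ + 1)² + 164/3 = (8 + 1)² + 164/3 = 9² + 164/3 = 81 + 164/3 = 407/3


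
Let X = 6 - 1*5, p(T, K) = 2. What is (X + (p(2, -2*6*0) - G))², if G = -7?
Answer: 100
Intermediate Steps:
X = 1 (X = 6 - 5 = 1)
(X + (p(2, -2*6*0) - G))² = (1 + (2 - 1*(-7)))² = (1 + (2 + 7))² = (1 + 9)² = 10² = 100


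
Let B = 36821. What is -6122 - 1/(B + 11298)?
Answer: -294584519/48119 ≈ -6122.0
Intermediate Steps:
-6122 - 1/(B + 11298) = -6122 - 1/(36821 + 11298) = -6122 - 1/48119 = -294584519/48119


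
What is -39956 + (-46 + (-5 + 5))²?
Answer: -37840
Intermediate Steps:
-39956 + (-46 + (-5 + 5))² = -39956 + (-46 + 0)² = -39956 + (-46)² = -39956 + 2116 = -37840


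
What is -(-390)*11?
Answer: 4290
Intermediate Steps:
-(-390)*11 = -10*(-429) = 4290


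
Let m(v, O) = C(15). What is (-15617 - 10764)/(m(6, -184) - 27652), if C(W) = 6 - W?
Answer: 26381/27661 ≈ 0.95373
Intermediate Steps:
m(v, O) = -9 (m(v, O) = 6 - 1*15 = 6 - 15 = -9)
(-15617 - 10764)/(m(6, -184) - 27652) = (-15617 - 10764)/(-9 - 27652) = -26381/(-27661) = -26381*(-1/27661) = 26381/27661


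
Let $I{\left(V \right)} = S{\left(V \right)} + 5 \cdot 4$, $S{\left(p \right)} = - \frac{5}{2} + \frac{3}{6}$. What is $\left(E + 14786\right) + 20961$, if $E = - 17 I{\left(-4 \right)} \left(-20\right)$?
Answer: $41867$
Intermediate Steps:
$S{\left(p \right)} = -2$ ($S{\left(p \right)} = \left(-5\right) \frac{1}{2} + 3 \cdot \frac{1}{6} = - \frac{5}{2} + \frac{1}{2} = -2$)
$I{\left(V \right)} = 18$ ($I{\left(V \right)} = -2 + 5 \cdot 4 = -2 + 20 = 18$)
$E = 6120$ ($E = \left(-17\right) 18 \left(-20\right) = \left(-306\right) \left(-20\right) = 6120$)
$\left(E + 14786\right) + 20961 = \left(6120 + 14786\right) + 20961 = 20906 + 20961 = 41867$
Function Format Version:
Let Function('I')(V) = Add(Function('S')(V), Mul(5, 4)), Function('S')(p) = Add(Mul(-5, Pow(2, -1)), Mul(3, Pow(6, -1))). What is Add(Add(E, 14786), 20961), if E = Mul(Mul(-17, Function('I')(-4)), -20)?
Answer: 41867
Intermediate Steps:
Function('S')(p) = -2 (Function('S')(p) = Add(Mul(-5, Rational(1, 2)), Mul(3, Rational(1, 6))) = Add(Rational(-5, 2), Rational(1, 2)) = -2)
Function('I')(V) = 18 (Function('I')(V) = Add(-2, Mul(5, 4)) = Add(-2, 20) = 18)
E = 6120 (E = Mul(Mul(-17, 18), -20) = Mul(-306, -20) = 6120)
Add(Add(E, 14786), 20961) = Add(Add(6120, 14786), 20961) = Add(20906, 20961) = 41867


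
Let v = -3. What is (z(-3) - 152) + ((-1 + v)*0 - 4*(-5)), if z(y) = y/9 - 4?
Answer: -409/3 ≈ -136.33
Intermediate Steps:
z(y) = -4 + y/9 (z(y) = y*(1/9) - 4 = y/9 - 4 = -4 + y/9)
(z(-3) - 152) + ((-1 + v)*0 - 4*(-5)) = ((-4 + (1/9)*(-3)) - 152) + ((-1 - 3)*0 - 4*(-5)) = ((-4 - 1/3) - 152) + (-4*0 + 20) = (-13/3 - 152) + (0 + 20) = -469/3 + 20 = -409/3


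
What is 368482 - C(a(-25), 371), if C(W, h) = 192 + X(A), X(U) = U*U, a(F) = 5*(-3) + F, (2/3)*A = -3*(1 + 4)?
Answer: 1471135/4 ≈ 3.6778e+5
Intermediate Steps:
A = -45/2 (A = 3*(-3*(1 + 4))/2 = 3*(-3*5)/2 = (3/2)*(-15) = -45/2 ≈ -22.500)
a(F) = -15 + F
X(U) = U²
C(W, h) = 2793/4 (C(W, h) = 192 + (-45/2)² = 192 + 2025/4 = 2793/4)
368482 - C(a(-25), 371) = 368482 - 1*2793/4 = 368482 - 2793/4 = 1471135/4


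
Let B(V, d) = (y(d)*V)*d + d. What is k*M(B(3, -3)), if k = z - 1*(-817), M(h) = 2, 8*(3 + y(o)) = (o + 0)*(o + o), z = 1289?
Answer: 4212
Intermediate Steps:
y(o) = -3 + o²/4 (y(o) = -3 + ((o + 0)*(o + o))/8 = -3 + (o*(2*o))/8 = -3 + (2*o²)/8 = -3 + o²/4)
B(V, d) = d + V*d*(-3 + d²/4) (B(V, d) = ((-3 + d²/4)*V)*d + d = (V*(-3 + d²/4))*d + d = V*d*(-3 + d²/4) + d = d + V*d*(-3 + d²/4))
k = 2106 (k = 1289 - 1*(-817) = 1289 + 817 = 2106)
k*M(B(3, -3)) = 2106*2 = 4212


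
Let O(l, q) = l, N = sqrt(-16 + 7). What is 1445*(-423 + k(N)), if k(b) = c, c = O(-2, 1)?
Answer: -614125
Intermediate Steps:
N = 3*I (N = sqrt(-9) = 3*I ≈ 3.0*I)
c = -2
k(b) = -2
1445*(-423 + k(N)) = 1445*(-423 - 2) = 1445*(-425) = -614125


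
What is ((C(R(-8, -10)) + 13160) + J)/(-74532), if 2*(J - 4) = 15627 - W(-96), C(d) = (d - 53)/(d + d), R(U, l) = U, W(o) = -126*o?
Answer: -238933/1192512 ≈ -0.20036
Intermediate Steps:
C(d) = (-53 + d)/(2*d) (C(d) = (-53 + d)/((2*d)) = (-53 + d)*(1/(2*d)) = (-53 + d)/(2*d))
J = 3539/2 (J = 4 + (15627 - (-126)*(-96))/2 = 4 + (15627 - 1*12096)/2 = 4 + (15627 - 12096)/2 = 4 + (½)*3531 = 4 + 3531/2 = 3539/2 ≈ 1769.5)
((C(R(-8, -10)) + 13160) + J)/(-74532) = (((½)*(-53 - 8)/(-8) + 13160) + 3539/2)/(-74532) = (((½)*(-⅛)*(-61) + 13160) + 3539/2)*(-1/74532) = ((61/16 + 13160) + 3539/2)*(-1/74532) = (210621/16 + 3539/2)*(-1/74532) = (238933/16)*(-1/74532) = -238933/1192512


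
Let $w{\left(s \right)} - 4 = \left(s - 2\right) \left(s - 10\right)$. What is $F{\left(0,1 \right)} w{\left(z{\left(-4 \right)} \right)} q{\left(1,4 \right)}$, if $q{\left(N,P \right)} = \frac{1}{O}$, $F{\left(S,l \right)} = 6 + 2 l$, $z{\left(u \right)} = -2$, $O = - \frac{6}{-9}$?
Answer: $624$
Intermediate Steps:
$O = \frac{2}{3}$ ($O = \left(-6\right) \left(- \frac{1}{9}\right) = \frac{2}{3} \approx 0.66667$)
$q{\left(N,P \right)} = \frac{3}{2}$ ($q{\left(N,P \right)} = \frac{1}{\frac{2}{3}} = \frac{3}{2}$)
$w{\left(s \right)} = 4 + \left(-10 + s\right) \left(-2 + s\right)$ ($w{\left(s \right)} = 4 + \left(s - 2\right) \left(s - 10\right) = 4 + \left(-2 + s\right) \left(-10 + s\right) = 4 + \left(-10 + s\right) \left(-2 + s\right)$)
$F{\left(0,1 \right)} w{\left(z{\left(-4 \right)} \right)} q{\left(1,4 \right)} = \left(6 + 2 \cdot 1\right) \left(24 + \left(-2\right)^{2} - -24\right) \frac{3}{2} = \left(6 + 2\right) \left(24 + 4 + 24\right) \frac{3}{2} = 8 \cdot 52 \cdot \frac{3}{2} = 416 \cdot \frac{3}{2} = 624$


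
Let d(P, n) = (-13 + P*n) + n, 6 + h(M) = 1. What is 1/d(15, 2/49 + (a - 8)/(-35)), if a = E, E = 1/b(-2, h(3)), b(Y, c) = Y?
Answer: -245/2073 ≈ -0.11819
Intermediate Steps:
h(M) = -5 (h(M) = -6 + 1 = -5)
E = -1/2 (E = 1/(-2) = -1/2 ≈ -0.50000)
a = -1/2 ≈ -0.50000
d(P, n) = -13 + n + P*n
1/d(15, 2/49 + (a - 8)/(-35)) = 1/(-13 + (2/49 + (-1/2 - 8)/(-35)) + 15*(2/49 + (-1/2 - 8)/(-35))) = 1/(-13 + (2*(1/49) - 17/2*(-1/35)) + 15*(2*(1/49) - 17/2*(-1/35))) = 1/(-13 + (2/49 + 17/70) + 15*(2/49 + 17/70)) = 1/(-13 + 139/490 + 15*(139/490)) = 1/(-13 + 139/490 + 417/98) = 1/(-2073/245) = -245/2073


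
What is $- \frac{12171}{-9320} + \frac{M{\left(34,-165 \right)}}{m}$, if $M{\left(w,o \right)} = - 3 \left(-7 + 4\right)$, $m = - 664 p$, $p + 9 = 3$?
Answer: $\frac{2023881}{1547120} \approx 1.3082$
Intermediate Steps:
$p = -6$ ($p = -9 + 3 = -6$)
$m = 3984$ ($m = \left(-664\right) \left(-6\right) = 3984$)
$M{\left(w,o \right)} = 9$ ($M{\left(w,o \right)} = \left(-3\right) \left(-3\right) = 9$)
$- \frac{12171}{-9320} + \frac{M{\left(34,-165 \right)}}{m} = - \frac{12171}{-9320} + \frac{9}{3984} = \left(-12171\right) \left(- \frac{1}{9320}\right) + 9 \cdot \frac{1}{3984} = \frac{12171}{9320} + \frac{3}{1328} = \frac{2023881}{1547120}$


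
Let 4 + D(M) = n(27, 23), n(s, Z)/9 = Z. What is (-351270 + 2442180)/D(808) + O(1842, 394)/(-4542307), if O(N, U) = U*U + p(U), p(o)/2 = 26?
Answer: 1356789086558/131726903 ≈ 10300.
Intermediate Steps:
n(s, Z) = 9*Z
D(M) = 203 (D(M) = -4 + 9*23 = -4 + 207 = 203)
p(o) = 52 (p(o) = 2*26 = 52)
O(N, U) = 52 + U**2 (O(N, U) = U*U + 52 = U**2 + 52 = 52 + U**2)
(-351270 + 2442180)/D(808) + O(1842, 394)/(-4542307) = (-351270 + 2442180)/203 + (52 + 394**2)/(-4542307) = 2090910*(1/203) + (52 + 155236)*(-1/4542307) = 2090910/203 + 155288*(-1/4542307) = 2090910/203 - 22184/648901 = 1356789086558/131726903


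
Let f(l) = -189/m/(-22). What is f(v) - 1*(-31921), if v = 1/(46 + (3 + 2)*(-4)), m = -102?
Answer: 23876845/748 ≈ 31921.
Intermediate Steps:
v = 1/26 (v = 1/(46 + 5*(-4)) = 1/(46 - 20) = 1/26 ≈ 0.038462)
f(l) = -63/748 (f(l) = -189/(-102)/(-22) = -189*(-1/102)*(-1/22) = (63/34)*(-1/22) = -63/748)
f(v) - 1*(-31921) = -63/748 - 1*(-31921) = -63/748 + 31921 = 23876845/748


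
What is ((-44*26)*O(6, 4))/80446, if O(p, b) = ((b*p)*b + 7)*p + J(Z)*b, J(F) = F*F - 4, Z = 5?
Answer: -401544/40223 ≈ -9.9829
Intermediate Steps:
J(F) = -4 + F**2 (J(F) = F**2 - 4 = -4 + F**2)
O(p, b) = 21*b + p*(7 + p*b**2) (O(p, b) = ((b*p)*b + 7)*p + (-4 + 5**2)*b = (p*b**2 + 7)*p + (-4 + 25)*b = (7 + p*b**2)*p + 21*b = p*(7 + p*b**2) + 21*b = 21*b + p*(7 + p*b**2))
((-44*26)*O(6, 4))/80446 = ((-44*26)*(7*6 + 21*4 + 4**2*6**2))/80446 = -1144*(42 + 84 + 16*36)*(1/80446) = -1144*(42 + 84 + 576)*(1/80446) = -1144*702*(1/80446) = -803088*1/80446 = -401544/40223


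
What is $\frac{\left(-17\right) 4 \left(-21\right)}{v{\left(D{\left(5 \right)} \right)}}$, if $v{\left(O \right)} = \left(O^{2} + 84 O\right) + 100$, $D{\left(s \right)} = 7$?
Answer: $\frac{1428}{737} \approx 1.9376$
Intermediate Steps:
$v{\left(O \right)} = 100 + O^{2} + 84 O$
$\frac{\left(-17\right) 4 \left(-21\right)}{v{\left(D{\left(5 \right)} \right)}} = \frac{\left(-17\right) 4 \left(-21\right)}{100 + 7^{2} + 84 \cdot 7} = \frac{\left(-68\right) \left(-21\right)}{100 + 49 + 588} = \frac{1428}{737}$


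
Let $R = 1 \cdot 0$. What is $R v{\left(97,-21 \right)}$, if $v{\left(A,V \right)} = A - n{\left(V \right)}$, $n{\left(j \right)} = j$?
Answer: $0$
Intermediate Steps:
$R = 0$
$v{\left(A,V \right)} = A - V$
$R v{\left(97,-21 \right)} = 0 \left(97 - -21\right) = 0 \left(97 + 21\right) = 0 \cdot 118 = 0$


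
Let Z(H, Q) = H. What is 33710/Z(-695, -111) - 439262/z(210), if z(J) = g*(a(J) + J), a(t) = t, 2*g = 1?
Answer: -31236619/14595 ≈ -2140.2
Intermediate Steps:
g = 1/2 (g = (1/2)*1 = 1/2 ≈ 0.50000)
z(J) = J (z(J) = (J + J)/2 = (2*J)/2 = J)
33710/Z(-695, -111) - 439262/z(210) = 33710/(-695) - 439262/210 = 33710*(-1/695) - 439262*1/210 = -6742/139 - 219631/105 = -31236619/14595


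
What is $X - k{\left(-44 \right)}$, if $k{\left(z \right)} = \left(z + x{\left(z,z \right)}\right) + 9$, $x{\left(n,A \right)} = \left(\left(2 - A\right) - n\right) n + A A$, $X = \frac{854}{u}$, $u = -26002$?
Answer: $\frac{26768632}{13001} \approx 2059.0$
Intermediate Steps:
$X = - \frac{427}{13001}$ ($X = \frac{854}{-26002} = 854 \left(- \frac{1}{26002}\right) = - \frac{427}{13001} \approx -0.032844$)
$x{\left(n,A \right)} = A^{2} + n \left(2 - A - n\right)$ ($x{\left(n,A \right)} = \left(2 - A - n\right) n + A^{2} = n \left(2 - A - n\right) + A^{2} = A^{2} + n \left(2 - A - n\right)$)
$k{\left(z \right)} = 9 - z^{2} + 3 z$ ($k{\left(z \right)} = \left(z + \left(z^{2} - z^{2} + 2 z - z z\right)\right) + 9 = \left(z + \left(z^{2} - z^{2} + 2 z - z^{2}\right)\right) + 9 = \left(z - \left(z^{2} - 2 z\right)\right) + 9 = \left(- z^{2} + 3 z\right) + 9 = 9 - z^{2} + 3 z$)
$X - k{\left(-44 \right)} = - \frac{427}{13001} - \left(9 - \left(-44\right)^{2} + 3 \left(-44\right)\right) = - \frac{427}{13001} - \left(9 - 1936 - 132\right) = - \frac{427}{13001} - -2059 = - \frac{427}{13001} + 2059 = \frac{26768632}{13001}$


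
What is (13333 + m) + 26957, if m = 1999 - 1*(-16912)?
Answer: 59201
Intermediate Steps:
m = 18911 (m = 1999 + 16912 = 18911)
(13333 + m) + 26957 = (13333 + 18911) + 26957 = 32244 + 26957 = 59201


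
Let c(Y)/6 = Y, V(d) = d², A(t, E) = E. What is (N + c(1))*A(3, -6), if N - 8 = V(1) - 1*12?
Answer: -18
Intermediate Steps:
c(Y) = 6*Y
N = -3 (N = 8 + (1² - 1*12) = 8 + (1 - 12) = 8 - 11 = -3)
(N + c(1))*A(3, -6) = (-3 + 6*1)*(-6) = (-3 + 6)*(-6) = 3*(-6) = -18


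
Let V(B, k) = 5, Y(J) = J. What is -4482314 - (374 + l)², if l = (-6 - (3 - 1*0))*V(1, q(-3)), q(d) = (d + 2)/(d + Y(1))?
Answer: -4590555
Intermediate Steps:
q(d) = (2 + d)/(1 + d) (q(d) = (d + 2)/(d + 1) = (2 + d)/(1 + d))
l = -45 (l = (-6 - (3 - 1*0))*5 = (-6 - (3 + 0))*5 = (-6 - 1*3)*5 = (-6 - 3)*5 = -9*5 = -45)
-4482314 - (374 + l)² = -4482314 - (374 - 45)² = -4482314 - 1*329² = -4482314 - 1*108241 = -4482314 - 108241 = -4590555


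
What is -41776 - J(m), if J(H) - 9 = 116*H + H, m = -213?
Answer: -16864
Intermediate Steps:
J(H) = 9 + 117*H (J(H) = 9 + (116*H + H) = 9 + 117*H)
-41776 - J(m) = -41776 - (9 + 117*(-213)) = -41776 - (9 - 24921) = -41776 - 1*(-24912) = -41776 + 24912 = -16864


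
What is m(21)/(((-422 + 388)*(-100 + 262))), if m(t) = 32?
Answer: -8/1377 ≈ -0.0058097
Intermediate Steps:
m(21)/(((-422 + 388)*(-100 + 262))) = 32/(((-422 + 388)*(-100 + 262))) = 32/((-34*162)) = 32/(-5508) = 32*(-1/5508) = -8/1377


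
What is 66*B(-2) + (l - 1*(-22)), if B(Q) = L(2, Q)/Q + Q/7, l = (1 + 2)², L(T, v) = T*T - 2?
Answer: -377/7 ≈ -53.857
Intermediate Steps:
L(T, v) = -2 + T² (L(T, v) = T² - 2 = -2 + T²)
l = 9 (l = 3² = 9)
B(Q) = 2/Q + Q/7 (B(Q) = (-2 + 2²)/Q + Q/7 = (-2 + 4)/Q + Q*(⅐) = 2/Q + Q/7)
66*B(-2) + (l - 1*(-22)) = 66*(2/(-2) + (⅐)*(-2)) + (9 - 1*(-22)) = 66*(2*(-½) - 2/7) + (9 + 22) = 66*(-1 - 2/7) + 31 = 66*(-9/7) + 31 = -594/7 + 31 = -377/7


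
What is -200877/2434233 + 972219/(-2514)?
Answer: -263012508645/679962418 ≈ -386.80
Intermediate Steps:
-200877/2434233 + 972219/(-2514) = -200877*1/2434233 + 972219*(-1/2514) = -66959/811411 - 324073/838 = -263012508645/679962418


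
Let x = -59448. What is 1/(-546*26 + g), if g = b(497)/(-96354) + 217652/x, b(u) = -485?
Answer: -119334429/1694507862595 ≈ -7.0424e-5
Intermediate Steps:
g = -436308511/119334429 (g = -485/(-96354) + 217652/(-59448) = -485*(-1/96354) + 217652*(-1/59448) = 485/96354 - 54413/14862 = -436308511/119334429 ≈ -3.6562)
1/(-546*26 + g) = 1/(-546*26 - 436308511/119334429) = 1/(-14196 - 436308511/119334429) = 1/(-1694507862595/119334429) = -119334429/1694507862595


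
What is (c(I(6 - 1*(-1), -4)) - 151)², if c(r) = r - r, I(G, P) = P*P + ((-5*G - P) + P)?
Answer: 22801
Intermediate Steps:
I(G, P) = P² - 5*G (I(G, P) = P² + ((-P - 5*G) + P) = P² - 5*G)
c(r) = 0
(c(I(6 - 1*(-1), -4)) - 151)² = (0 - 151)² = (-151)² = 22801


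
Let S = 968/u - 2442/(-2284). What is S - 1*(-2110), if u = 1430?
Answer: 156754913/74230 ≈ 2111.7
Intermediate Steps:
S = 129613/74230 (S = 968/1430 - 2442/(-2284) = 968*(1/1430) - 2442*(-1/2284) = 44/65 + 1221/1142 = 129613/74230 ≈ 1.7461)
S - 1*(-2110) = 129613/74230 - 1*(-2110) = 129613/74230 + 2110 = 156754913/74230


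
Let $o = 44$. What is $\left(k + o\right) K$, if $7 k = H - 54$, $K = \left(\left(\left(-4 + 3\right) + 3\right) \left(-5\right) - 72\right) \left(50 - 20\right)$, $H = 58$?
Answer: $- \frac{767520}{7} \approx -1.0965 \cdot 10^{5}$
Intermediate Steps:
$K = -2460$ ($K = \left(\left(-1 + 3\right) \left(-5\right) - 72\right) 30 = \left(2 \left(-5\right) - 72\right) 30 = \left(-10 - 72\right) 30 = \left(-82\right) 30 = -2460$)
$k = \frac{4}{7}$ ($k = \frac{58 - 54}{7} = \frac{1}{7} \cdot 4 = \frac{4}{7} \approx 0.57143$)
$\left(k + o\right) K = \left(\frac{4}{7} + 44\right) \left(-2460\right) = \frac{312}{7} \left(-2460\right) = - \frac{767520}{7}$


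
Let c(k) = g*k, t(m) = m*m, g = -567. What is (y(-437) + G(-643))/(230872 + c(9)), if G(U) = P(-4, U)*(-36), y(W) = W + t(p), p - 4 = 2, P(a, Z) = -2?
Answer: -329/225769 ≈ -0.0014572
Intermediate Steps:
p = 6 (p = 4 + 2 = 6)
t(m) = m²
y(W) = 36 + W (y(W) = W + 6² = W + 36 = 36 + W)
c(k) = -567*k
G(U) = 72 (G(U) = -2*(-36) = 72)
(y(-437) + G(-643))/(230872 + c(9)) = ((36 - 437) + 72)/(230872 - 567*9) = (-401 + 72)/(230872 - 5103) = -329/225769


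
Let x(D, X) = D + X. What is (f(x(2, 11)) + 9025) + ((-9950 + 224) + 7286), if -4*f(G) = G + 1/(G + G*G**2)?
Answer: 58182669/8840 ≈ 6581.8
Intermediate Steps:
f(G) = -G/4 - 1/(4*(G + G**3)) (f(G) = -(G + 1/(G + G*G**2))/4 = -(G + 1/(G + G**3))/4 = -G/4 - 1/(4*(G + G**3)))
(f(x(2, 11)) + 9025) + ((-9950 + 224) + 7286) = ((-1 - (2 + 11)**2 - (2 + 11)**4)/(4*(2 + 11)*(1 + (2 + 11)**2)) + 9025) + ((-9950 + 224) + 7286) = ((1/4)*(-1 - 1*13**2 - 1*13**4)/(13*(1 + 13**2)) + 9025) + (-9726 + 7286) = ((1/4)*(1/13)*(-1 - 1*169 - 1*28561)/(1 + 169) + 9025) - 2440 = ((1/4)*(1/13)*(-1 - 169 - 28561)/170 + 9025) - 2440 = ((1/4)*(1/13)*(1/170)*(-28731) + 9025) - 2440 = (-28731/8840 + 9025) - 2440 = 79752269/8840 - 2440 = 58182669/8840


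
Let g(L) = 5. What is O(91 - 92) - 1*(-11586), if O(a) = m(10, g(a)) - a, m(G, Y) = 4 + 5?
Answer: 11596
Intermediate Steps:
m(G, Y) = 9
O(a) = 9 - a
O(91 - 92) - 1*(-11586) = (9 - (91 - 92)) - 1*(-11586) = (9 - 1*(-1)) + 11586 = (9 + 1) + 11586 = 10 + 11586 = 11596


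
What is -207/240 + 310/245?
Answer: 1579/3920 ≈ 0.40281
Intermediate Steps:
-207/240 + 310/245 = -207*1/240 + 310*(1/245) = -69/80 + 62/49 = 1579/3920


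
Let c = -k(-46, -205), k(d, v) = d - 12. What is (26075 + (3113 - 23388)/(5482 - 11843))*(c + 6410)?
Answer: 1072933507800/6361 ≈ 1.6867e+8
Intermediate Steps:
k(d, v) = -12 + d
c = 58 (c = -(-12 - 46) = -1*(-58) = 58)
(26075 + (3113 - 23388)/(5482 - 11843))*(c + 6410) = (26075 + (3113 - 23388)/(5482 - 11843))*(58 + 6410) = (26075 - 20275/(-6361))*6468 = (26075 - 20275*(-1/6361))*6468 = (26075 + 20275/6361)*6468 = (165883350/6361)*6468 = 1072933507800/6361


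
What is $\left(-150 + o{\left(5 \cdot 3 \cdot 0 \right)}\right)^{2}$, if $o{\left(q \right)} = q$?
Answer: $22500$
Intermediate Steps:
$\left(-150 + o{\left(5 \cdot 3 \cdot 0 \right)}\right)^{2} = \left(-150 + 5 \cdot 3 \cdot 0\right)^{2} = \left(-150 + 15 \cdot 0\right)^{2} = \left(-150 + 0\right)^{2} = \left(-150\right)^{2} = 22500$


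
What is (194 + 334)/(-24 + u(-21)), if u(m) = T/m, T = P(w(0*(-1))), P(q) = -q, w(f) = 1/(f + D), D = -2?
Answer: -22176/1009 ≈ -21.978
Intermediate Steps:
w(f) = 1/(-2 + f) (w(f) = 1/(f - 2) = 1/(-2 + f))
T = ½ (T = -1/(-2 + 0*(-1)) = -1/(-2 + 0) = -1/(-2) = -1*(-½) = ½ ≈ 0.50000)
u(m) = 1/(2*m)
(194 + 334)/(-24 + u(-21)) = (194 + 334)/(-24 + (½)/(-21)) = 528/(-24 + (½)*(-1/21)) = 528/(-24 - 1/42) = 528/(-1009/42) = 528*(-42/1009) = -22176/1009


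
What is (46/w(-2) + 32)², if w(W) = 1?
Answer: 6084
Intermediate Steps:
(46/w(-2) + 32)² = (46/1 + 32)² = (46*1 + 32)² = (46 + 32)² = 78² = 6084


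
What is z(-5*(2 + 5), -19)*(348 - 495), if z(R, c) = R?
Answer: 5145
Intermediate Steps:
z(-5*(2 + 5), -19)*(348 - 495) = (-5*(2 + 5))*(348 - 495) = -5*7*(-147) = -35*(-147) = 5145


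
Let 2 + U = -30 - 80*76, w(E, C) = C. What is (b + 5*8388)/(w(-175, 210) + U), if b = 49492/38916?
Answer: -408046633/57420558 ≈ -7.1063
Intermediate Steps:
b = 12373/9729 (b = 49492*(1/38916) = 12373/9729 ≈ 1.2718)
U = -6112 (U = -2 + (-30 - 80*76) = -2 + (-30 - 6080) = -2 - 6110 = -6112)
(b + 5*8388)/(w(-175, 210) + U) = (12373/9729 + 5*8388)/(210 - 6112) = (12373/9729 + 41940)/(-5902) = (408046633/9729)*(-1/5902) = -408046633/57420558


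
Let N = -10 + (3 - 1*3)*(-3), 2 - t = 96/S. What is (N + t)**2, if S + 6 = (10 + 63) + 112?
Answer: 2334784/32041 ≈ 72.869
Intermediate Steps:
S = 179 (S = -6 + ((10 + 63) + 112) = -6 + (73 + 112) = -6 + 185 = 179)
t = 262/179 (t = 2 - 96/179 = 262/179 ≈ 1.4637)
N = -10 (N = -10 + (3 - 3)*(-3) = -10 + 0*(-3) = -10 + 0 = -10)
(N + t)**2 = (-10 + 262/179)**2 = (-1528/179)**2 = 2334784/32041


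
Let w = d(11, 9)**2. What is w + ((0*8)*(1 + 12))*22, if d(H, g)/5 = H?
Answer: 3025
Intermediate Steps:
d(H, g) = 5*H
w = 3025 (w = (5*11)**2 = 55**2 = 3025)
w + ((0*8)*(1 + 12))*22 = 3025 + ((0*8)*(1 + 12))*22 = 3025 + (0*13)*22 = 3025 + 0*22 = 3025 + 0 = 3025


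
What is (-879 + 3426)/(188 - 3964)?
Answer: -2547/3776 ≈ -0.67452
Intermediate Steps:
(-879 + 3426)/(188 - 3964) = 2547/(-3776) = 2547*(-1/3776) = -2547/3776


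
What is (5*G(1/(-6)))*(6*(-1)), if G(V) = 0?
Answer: 0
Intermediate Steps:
(5*G(1/(-6)))*(6*(-1)) = (5*0)*(6*(-1)) = 0*(-6) = 0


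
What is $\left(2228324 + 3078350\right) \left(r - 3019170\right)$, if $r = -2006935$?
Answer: $-26671900724770$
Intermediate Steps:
$\left(2228324 + 3078350\right) \left(r - 3019170\right) = \left(2228324 + 3078350\right) \left(-2006935 - 3019170\right) = 5306674 \left(-5026105\right) = -26671900724770$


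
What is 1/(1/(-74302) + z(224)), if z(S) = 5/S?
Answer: 8321824/185643 ≈ 44.827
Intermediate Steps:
1/(1/(-74302) + z(224)) = 1/(1/(-74302) + 5/224) = 1/(-1/74302 + 5*(1/224)) = 1/(-1/74302 + 5/224) = 1/(185643/8321824) = 8321824/185643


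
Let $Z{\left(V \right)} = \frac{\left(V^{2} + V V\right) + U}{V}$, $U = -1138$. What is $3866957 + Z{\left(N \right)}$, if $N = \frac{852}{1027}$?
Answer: $\frac{1691202006517}{437502} \approx 3.8656 \cdot 10^{6}$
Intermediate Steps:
$N = \frac{852}{1027}$ ($N = 852 \cdot \frac{1}{1027} = \frac{852}{1027} \approx 0.8296$)
$Z{\left(V \right)} = \frac{-1138 + 2 V^{2}}{V}$ ($Z{\left(V \right)} = \frac{\left(V^{2} + V V\right) - 1138}{V} = \frac{\left(V^{2} + V^{2}\right) - 1138}{V} = \frac{2 V^{2} - 1138}{V} = \frac{-1138 + 2 V^{2}}{V}$)
$3866957 + Z{\left(N \right)} = 3866957 + \left(- \frac{1138}{\frac{852}{1027}} + 2 \cdot \frac{852}{1027}\right) = 3866957 + \left(\left(-1138\right) \frac{1027}{852} + \frac{1704}{1027}\right) = 3866957 + \left(- \frac{584363}{426} + \frac{1704}{1027}\right) = 3866957 - \frac{599414897}{437502} = \frac{1691202006517}{437502}$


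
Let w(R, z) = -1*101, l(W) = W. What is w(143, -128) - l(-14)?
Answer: -87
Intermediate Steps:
w(R, z) = -101
w(143, -128) - l(-14) = -101 - 1*(-14) = -101 + 14 = -87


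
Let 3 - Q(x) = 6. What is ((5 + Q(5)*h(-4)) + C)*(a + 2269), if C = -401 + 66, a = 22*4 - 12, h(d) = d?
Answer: -745710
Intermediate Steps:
Q(x) = -3 (Q(x) = 3 - 1*6 = 3 - 6 = -3)
a = 76 (a = 88 - 12 = 76)
C = -335
((5 + Q(5)*h(-4)) + C)*(a + 2269) = ((5 - 3*(-4)) - 335)*(76 + 2269) = ((5 + 12) - 335)*2345 = (17 - 335)*2345 = -318*2345 = -745710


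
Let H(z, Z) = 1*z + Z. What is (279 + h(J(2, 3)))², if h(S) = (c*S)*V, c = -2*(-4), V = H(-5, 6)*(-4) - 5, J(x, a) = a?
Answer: 3969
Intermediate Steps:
H(z, Z) = Z + z (H(z, Z) = z + Z = Z + z)
V = -9 (V = (6 - 5)*(-4) - 5 = 1*(-4) - 5 = -4 - 5 = -9)
c = 8
h(S) = -72*S (h(S) = (8*S)*(-9) = -72*S)
(279 + h(J(2, 3)))² = (279 - 72*3)² = (279 - 216)² = 63² = 3969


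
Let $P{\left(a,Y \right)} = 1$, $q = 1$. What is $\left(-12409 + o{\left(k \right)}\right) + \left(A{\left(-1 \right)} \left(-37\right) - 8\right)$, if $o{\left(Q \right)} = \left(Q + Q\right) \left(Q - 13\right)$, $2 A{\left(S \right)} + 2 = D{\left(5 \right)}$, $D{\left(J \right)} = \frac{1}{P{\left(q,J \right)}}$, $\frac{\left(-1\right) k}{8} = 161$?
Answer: $\frac{6677955}{2} \approx 3.339 \cdot 10^{6}$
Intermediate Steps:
$k = -1288$ ($k = \left(-8\right) 161 = -1288$)
$D{\left(J \right)} = 1$ ($D{\left(J \right)} = 1^{-1} = 1$)
$A{\left(S \right)} = - \frac{1}{2}$ ($A{\left(S \right)} = -1 + \frac{1}{2} \cdot 1 = -1 + \frac{1}{2} = - \frac{1}{2}$)
$o{\left(Q \right)} = 2 Q \left(-13 + Q\right)$
$\left(-12409 + o{\left(k \right)}\right) + \left(A{\left(-1 \right)} \left(-37\right) - 8\right) = \left(-12409 + 2 \left(-1288\right) \left(-13 - 1288\right)\right) - - \frac{21}{2} = \left(-12409 + 2 \left(-1288\right) \left(-1301\right)\right) + \left(\frac{37}{2} - 8\right) = \left(-12409 + 3351376\right) + \frac{21}{2} = 3338967 + \frac{21}{2} = \frac{6677955}{2}$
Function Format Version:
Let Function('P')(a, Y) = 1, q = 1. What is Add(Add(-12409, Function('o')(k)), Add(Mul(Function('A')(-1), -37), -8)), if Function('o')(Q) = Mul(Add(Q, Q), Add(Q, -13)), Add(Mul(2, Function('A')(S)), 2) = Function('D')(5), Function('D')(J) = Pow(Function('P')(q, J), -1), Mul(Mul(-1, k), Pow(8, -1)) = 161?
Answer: Rational(6677955, 2) ≈ 3.3390e+6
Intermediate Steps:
k = -1288 (k = Mul(-8, 161) = -1288)
Function('D')(J) = 1 (Function('D')(J) = Pow(1, -1) = 1)
Function('A')(S) = Rational(-1, 2) (Function('A')(S) = Add(-1, Mul(Rational(1, 2), 1)) = Add(-1, Rational(1, 2)) = Rational(-1, 2))
Function('o')(Q) = Mul(2, Q, Add(-13, Q)) (Function('o')(Q) = Mul(Mul(2, Q), Add(-13, Q)) = Mul(2, Q, Add(-13, Q)))
Add(Add(-12409, Function('o')(k)), Add(Mul(Function('A')(-1), -37), -8)) = Add(Add(-12409, Mul(2, -1288, Add(-13, -1288))), Add(Mul(Rational(-1, 2), -37), -8)) = Add(Add(-12409, Mul(2, -1288, -1301)), Add(Rational(37, 2), -8)) = Add(Add(-12409, 3351376), Rational(21, 2)) = Add(3338967, Rational(21, 2)) = Rational(6677955, 2)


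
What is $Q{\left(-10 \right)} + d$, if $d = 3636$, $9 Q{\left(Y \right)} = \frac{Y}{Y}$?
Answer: $\frac{32725}{9} \approx 3636.1$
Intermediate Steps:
$Q{\left(Y \right)} = \frac{1}{9}$ ($Q{\left(Y \right)} = \frac{Y \frac{1}{Y}}{9} = \frac{1}{9} \cdot 1 = \frac{1}{9}$)
$Q{\left(-10 \right)} + d = \frac{1}{9} + 3636 = \frac{32725}{9}$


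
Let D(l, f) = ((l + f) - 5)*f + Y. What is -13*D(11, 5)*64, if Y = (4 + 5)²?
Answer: -113152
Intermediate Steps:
Y = 81 (Y = 9² = 81)
D(l, f) = 81 + f*(-5 + f + l) (D(l, f) = ((l + f) - 5)*f + 81 = ((f + l) - 5)*f + 81 = (-5 + f + l)*f + 81 = f*(-5 + f + l) + 81 = 81 + f*(-5 + f + l))
-13*D(11, 5)*64 = -13*(81 + 5² - 5*5 + 5*11)*64 = -13*(81 + 25 - 25 + 55)*64 = -13*136*64 = -1768*64 = -113152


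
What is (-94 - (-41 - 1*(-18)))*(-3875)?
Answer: 275125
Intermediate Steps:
(-94 - (-41 - 1*(-18)))*(-3875) = (-94 - (-41 + 18))*(-3875) = (-94 - 1*(-23))*(-3875) = (-94 + 23)*(-3875) = -71*(-3875) = 275125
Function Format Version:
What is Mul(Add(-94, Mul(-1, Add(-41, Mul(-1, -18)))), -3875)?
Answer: 275125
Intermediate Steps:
Mul(Add(-94, Mul(-1, Add(-41, Mul(-1, -18)))), -3875) = Mul(Add(-94, Mul(-1, Add(-41, 18))), -3875) = Mul(Add(-94, Mul(-1, -23)), -3875) = Mul(Add(-94, 23), -3875) = Mul(-71, -3875) = 275125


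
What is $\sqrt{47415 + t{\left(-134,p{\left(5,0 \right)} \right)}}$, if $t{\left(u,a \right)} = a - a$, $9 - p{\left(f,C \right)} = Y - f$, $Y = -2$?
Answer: $\sqrt{47415} \approx 217.75$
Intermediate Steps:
$p{\left(f,C \right)} = 11 + f$ ($p{\left(f,C \right)} = 9 - \left(-2 - f\right) = 9 + \left(2 + f\right) = 11 + f$)
$t{\left(u,a \right)} = 0$
$\sqrt{47415 + t{\left(-134,p{\left(5,0 \right)} \right)}} = \sqrt{47415 + 0} = \sqrt{47415}$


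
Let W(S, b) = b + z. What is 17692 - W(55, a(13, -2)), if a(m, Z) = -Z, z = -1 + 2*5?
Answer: 17681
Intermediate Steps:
z = 9 (z = -1 + 10 = 9)
W(S, b) = 9 + b (W(S, b) = b + 9 = 9 + b)
17692 - W(55, a(13, -2)) = 17692 - (9 - 1*(-2)) = 17692 - (9 + 2) = 17692 - 1*11 = 17692 - 11 = 17681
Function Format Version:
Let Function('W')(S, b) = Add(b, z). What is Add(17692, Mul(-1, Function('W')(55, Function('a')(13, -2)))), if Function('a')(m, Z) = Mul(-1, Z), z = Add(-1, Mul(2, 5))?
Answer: 17681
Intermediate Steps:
z = 9 (z = Add(-1, 10) = 9)
Function('W')(S, b) = Add(9, b) (Function('W')(S, b) = Add(b, 9) = Add(9, b))
Add(17692, Mul(-1, Function('W')(55, Function('a')(13, -2)))) = Add(17692, Mul(-1, Add(9, Mul(-1, -2)))) = Add(17692, Mul(-1, Add(9, 2))) = Add(17692, Mul(-1, 11)) = Add(17692, -11) = 17681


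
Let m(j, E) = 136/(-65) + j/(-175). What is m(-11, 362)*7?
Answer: -4617/325 ≈ -14.206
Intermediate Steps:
m(j, E) = -136/65 - j/175 (m(j, E) = 136*(-1/65) + j*(-1/175) = -136/65 - j/175)
m(-11, 362)*7 = (-136/65 - 1/175*(-11))*7 = (-136/65 + 11/175)*7 = -4617/2275*7 = -4617/325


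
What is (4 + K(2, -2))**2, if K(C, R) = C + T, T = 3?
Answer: 81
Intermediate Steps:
K(C, R) = 3 + C (K(C, R) = C + 3 = 3 + C)
(4 + K(2, -2))**2 = (4 + (3 + 2))**2 = (4 + 5)**2 = 9**2 = 81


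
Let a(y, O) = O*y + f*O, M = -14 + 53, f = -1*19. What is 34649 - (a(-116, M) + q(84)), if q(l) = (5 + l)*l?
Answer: 32438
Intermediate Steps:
f = -19
q(l) = l*(5 + l)
M = 39
a(y, O) = -19*O + O*y (a(y, O) = O*y - 19*O = -19*O + O*y)
34649 - (a(-116, M) + q(84)) = 34649 - (39*(-19 - 116) + 84*(5 + 84)) = 34649 - (39*(-135) + 84*89) = 34649 - (-5265 + 7476) = 34649 - 1*2211 = 34649 - 2211 = 32438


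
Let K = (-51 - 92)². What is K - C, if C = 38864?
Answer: -18415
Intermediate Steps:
K = 20449 (K = (-143)² = 20449)
K - C = 20449 - 1*38864 = 20449 - 38864 = -18415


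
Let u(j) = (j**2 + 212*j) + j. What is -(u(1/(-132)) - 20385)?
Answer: 355216355/17424 ≈ 20387.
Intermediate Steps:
u(j) = j**2 + 213*j
-(u(1/(-132)) - 20385) = -((213 + 1/(-132))/(-132) - 20385) = -(-(213 - 1/132)/132 - 20385) = -(-1/132*28115/132 - 20385) = -(-28115/17424 - 20385) = -1*(-355216355/17424) = 355216355/17424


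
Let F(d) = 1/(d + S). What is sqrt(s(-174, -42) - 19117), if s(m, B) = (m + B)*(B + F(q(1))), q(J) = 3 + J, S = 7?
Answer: I*sqrt(1217821)/11 ≈ 100.32*I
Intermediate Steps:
F(d) = 1/(7 + d) (F(d) = 1/(d + 7) = 1/(7 + d))
s(m, B) = (1/11 + B)*(B + m) (s(m, B) = (m + B)*(B + 1/(7 + (3 + 1))) = (B + m)*(B + 1/(7 + 4)) = (B + m)*(B + 1/11) = (B + m)*(1/11 + B) = (1/11 + B)*(B + m))
sqrt(s(-174, -42) - 19117) = sqrt(((-42)**2 + (1/11)*(-42) + (1/11)*(-174) - 42*(-174)) - 19117) = sqrt((1764 - 42/11 - 174/11 + 7308) - 19117) = sqrt(99576/11 - 19117) = sqrt(-110711/11) = I*sqrt(1217821)/11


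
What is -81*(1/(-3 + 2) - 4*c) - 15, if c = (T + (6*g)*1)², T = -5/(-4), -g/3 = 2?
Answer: 1565265/4 ≈ 3.9132e+5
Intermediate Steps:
g = -6 (g = -3*2 = -6)
T = 5/4 (T = -5*(-¼) = 5/4 ≈ 1.2500)
c = 19321/16 (c = (5/4 + (6*(-6))*1)² = (5/4 - 36*1)² = (5/4 - 36)² = (-139/4)² = 19321/16 ≈ 1207.6)
-81*(1/(-3 + 2) - 4*c) - 15 = -81*(1/(-3 + 2) - 4*19321/16) - 15 = -81*(1/(-1) - 19321/4) - 15 = -81*(-1 - 19321/4) - 15 = -81*(-19325/4) - 15 = 1565325/4 - 15 = 1565265/4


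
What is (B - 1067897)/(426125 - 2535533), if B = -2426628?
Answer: 3494525/2109408 ≈ 1.6566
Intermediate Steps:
(B - 1067897)/(426125 - 2535533) = (-2426628 - 1067897)/(426125 - 2535533) = -3494525/(-2109408) = -3494525*(-1/2109408) = 3494525/2109408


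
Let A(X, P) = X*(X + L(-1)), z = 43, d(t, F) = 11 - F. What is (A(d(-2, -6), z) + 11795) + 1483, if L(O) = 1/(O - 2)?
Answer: 40684/3 ≈ 13561.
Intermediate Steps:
L(O) = 1/(-2 + O)
A(X, P) = X*(-⅓ + X) (A(X, P) = X*(X + 1/(-2 - 1)) = X*(X + 1/(-3)) = X*(X - ⅓) = X*(-⅓ + X))
(A(d(-2, -6), z) + 11795) + 1483 = ((11 - 1*(-6))*(-⅓ + (11 - 1*(-6))) + 11795) + 1483 = ((11 + 6)*(-⅓ + (11 + 6)) + 11795) + 1483 = (17*(-⅓ + 17) + 11795) + 1483 = (17*(50/3) + 11795) + 1483 = (850/3 + 11795) + 1483 = 36235/3 + 1483 = 40684/3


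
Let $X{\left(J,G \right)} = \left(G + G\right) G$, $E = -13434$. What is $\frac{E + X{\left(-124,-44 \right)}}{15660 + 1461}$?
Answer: $- \frac{9562}{17121} \approx -0.5585$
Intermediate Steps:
$X{\left(J,G \right)} = 2 G^{2}$ ($X{\left(J,G \right)} = 2 G G = 2 G^{2}$)
$\frac{E + X{\left(-124,-44 \right)}}{15660 + 1461} = \frac{-13434 + 2 \left(-44\right)^{2}}{15660 + 1461} = \frac{-13434 + 2 \cdot 1936}{17121} = \left(-13434 + 3872\right) \frac{1}{17121} = \left(-9562\right) \frac{1}{17121} = - \frac{9562}{17121}$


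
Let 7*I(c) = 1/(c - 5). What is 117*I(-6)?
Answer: -117/77 ≈ -1.5195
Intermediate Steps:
I(c) = 1/(7*(-5 + c)) (I(c) = 1/(7*(c - 5)) = 1/(7*(-5 + c)))
117*I(-6) = 117*(1/(7*(-5 - 6))) = 117*((⅐)/(-11)) = 117*((⅐)*(-1/11)) = 117*(-1/77) = -117/77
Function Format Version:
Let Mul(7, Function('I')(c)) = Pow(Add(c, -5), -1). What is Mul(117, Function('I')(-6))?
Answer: Rational(-117, 77) ≈ -1.5195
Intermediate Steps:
Function('I')(c) = Mul(Rational(1, 7), Pow(Add(-5, c), -1)) (Function('I')(c) = Mul(Rational(1, 7), Pow(Add(c, -5), -1)) = Mul(Rational(1, 7), Pow(Add(-5, c), -1)))
Mul(117, Function('I')(-6)) = Mul(117, Mul(Rational(1, 7), Pow(Add(-5, -6), -1))) = Mul(117, Mul(Rational(1, 7), Pow(-11, -1))) = Mul(117, Mul(Rational(1, 7), Rational(-1, 11))) = Mul(117, Rational(-1, 77)) = Rational(-117, 77)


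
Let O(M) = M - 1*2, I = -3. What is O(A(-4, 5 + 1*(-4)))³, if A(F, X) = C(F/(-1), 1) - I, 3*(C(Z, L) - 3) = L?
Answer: 2197/27 ≈ 81.370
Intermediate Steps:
C(Z, L) = 3 + L/3
A(F, X) = 19/3 (A(F, X) = (3 + (⅓)*1) - 1*(-3) = (3 + ⅓) + 3 = 10/3 + 3 = 19/3)
O(M) = -2 + M (O(M) = M - 2 = -2 + M)
O(A(-4, 5 + 1*(-4)))³ = (-2 + 19/3)³ = (13/3)³ = 2197/27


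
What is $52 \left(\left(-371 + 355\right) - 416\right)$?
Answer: $-22464$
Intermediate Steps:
$52 \left(\left(-371 + 355\right) - 416\right) = 52 \left(-16 - 416\right) = 52 \left(-432\right) = -22464$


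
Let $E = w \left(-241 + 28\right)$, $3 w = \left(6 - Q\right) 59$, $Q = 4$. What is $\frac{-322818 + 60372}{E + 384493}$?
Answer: $- \frac{262446}{376115} \approx -0.69778$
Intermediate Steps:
$w = \frac{118}{3}$ ($w = \frac{\left(6 - 4\right) 59}{3} = \frac{2 \cdot 59}{3} = \frac{1}{3} \cdot 118 = \frac{118}{3} \approx 39.333$)
$E = -8378$ ($E = \frac{118 \left(-241 + 28\right)}{3} = \frac{118}{3} \left(-213\right) = -8378$)
$\frac{-322818 + 60372}{E + 384493} = \frac{-322818 + 60372}{-8378 + 384493} = - \frac{262446}{376115}$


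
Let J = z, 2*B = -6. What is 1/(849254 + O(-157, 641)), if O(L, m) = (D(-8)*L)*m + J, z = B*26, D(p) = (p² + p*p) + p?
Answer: -1/11227264 ≈ -8.9069e-8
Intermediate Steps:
B = -3 (B = (½)*(-6) = -3)
D(p) = p + 2*p² (D(p) = (p² + p²) + p = 2*p² + p = p + 2*p²)
z = -78 (z = -3*26 = -78)
J = -78
O(L, m) = -78 + 120*L*m (O(L, m) = ((-8*(1 + 2*(-8)))*L)*m - 78 = ((-8*(1 - 16))*L)*m - 78 = ((-8*(-15))*L)*m - 78 = (120*L)*m - 78 = 120*L*m - 78 = -78 + 120*L*m)
1/(849254 + O(-157, 641)) = 1/(849254 + (-78 + 120*(-157)*641)) = 1/(849254 + (-78 - 12076440)) = 1/(849254 - 12076518) = 1/(-11227264) = -1/11227264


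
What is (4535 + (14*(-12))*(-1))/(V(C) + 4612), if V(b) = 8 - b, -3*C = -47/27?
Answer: 380943/374173 ≈ 1.0181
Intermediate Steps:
C = 47/81 (C = -(-47)/(3*27) = -⅓*(-47/27) = 47/81 ≈ 0.58025)
(4535 + (14*(-12))*(-1))/(V(C) + 4612) = (4535 + (14*(-12))*(-1))/((8 - 1*47/81) + 4612) = (4535 - 168*(-1))/((8 - 47/81) + 4612) = (4535 + 168)/(601/81 + 4612) = 4703/(374173/81) = 4703*(81/374173) = 380943/374173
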